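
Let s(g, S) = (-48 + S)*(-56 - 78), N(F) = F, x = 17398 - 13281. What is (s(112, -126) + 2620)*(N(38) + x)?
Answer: 107764080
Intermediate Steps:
x = 4117
s(g, S) = 6432 - 134*S (s(g, S) = (-48 + S)*(-134) = 6432 - 134*S)
(s(112, -126) + 2620)*(N(38) + x) = ((6432 - 134*(-126)) + 2620)*(38 + 4117) = ((6432 + 16884) + 2620)*4155 = (23316 + 2620)*4155 = 25936*4155 = 107764080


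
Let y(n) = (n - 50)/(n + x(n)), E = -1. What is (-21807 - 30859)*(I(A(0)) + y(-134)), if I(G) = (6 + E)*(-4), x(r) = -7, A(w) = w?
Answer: 138827576/141 ≈ 9.8459e+5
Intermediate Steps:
y(n) = (-50 + n)/(-7 + n) (y(n) = (n - 50)/(n - 7) = (-50 + n)/(-7 + n))
I(G) = -20 (I(G) = (6 - 1)*(-4) = 5*(-4) = -20)
(-21807 - 30859)*(I(A(0)) + y(-134)) = (-21807 - 30859)*(-20 + (-50 - 134)/(-7 - 134)) = -52666*(-20 - 184/(-141)) = -52666*(-20 - 1/141*(-184)) = -52666*(-20 + 184/141) = -52666*(-2636/141) = 138827576/141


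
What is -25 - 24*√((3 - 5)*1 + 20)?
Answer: -25 - 72*√2 ≈ -126.82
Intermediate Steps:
-25 - 24*√((3 - 5)*1 + 20) = -25 - 24*√(-2*1 + 20) = -25 - 24*√(-2 + 20) = -25 - 72*√2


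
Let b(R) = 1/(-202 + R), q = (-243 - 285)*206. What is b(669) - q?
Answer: 50794657/467 ≈ 1.0877e+5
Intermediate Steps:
q = -108768 (q = -528*206 = -108768)
b(669) - q = 1/(-202 + 669) - 1*(-108768) = 1/467 + 108768 = 50794657/467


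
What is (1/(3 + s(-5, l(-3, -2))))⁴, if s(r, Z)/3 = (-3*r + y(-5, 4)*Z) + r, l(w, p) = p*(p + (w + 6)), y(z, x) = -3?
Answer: 1/6765201 ≈ 1.4782e-7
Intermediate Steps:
l(w, p) = p*(6 + p + w) (l(w, p) = p*(p + (6 + w)) = p*(6 + p + w))
s(r, Z) = -9*Z - 6*r (s(r, Z) = 3*((-3*r - 3*Z) + r) = 3*((-3*Z - 3*r) + r) = 3*(-3*Z - 2*r) = -9*Z - 6*r)
(1/(3 + s(-5, l(-3, -2))))⁴ = (1/(3 + (-(-18)*(6 - 2 - 3) - 6*(-5))))⁴ = (1/(3 + (-(-18) + 30)))⁴ = (1/(3 + (-9*(-2) + 30)))⁴ = (1/(3 + (18 + 30)))⁴ = (1/(3 + 48))⁴ = (1/51)⁴ = 1/6765201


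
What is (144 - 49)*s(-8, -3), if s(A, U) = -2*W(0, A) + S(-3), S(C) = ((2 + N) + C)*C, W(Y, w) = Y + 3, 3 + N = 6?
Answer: -1140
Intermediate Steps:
N = 3 (N = -3 + 6 = 3)
W(Y, w) = 3 + Y
S(C) = C*(5 + C) (S(C) = ((2 + 3) + C)*C = (5 + C)*C = C*(5 + C))
s(A, U) = -12 (s(A, U) = -2*(3 + 0) - 3*(5 - 3) = -2*3 - 3*2 = -6 - 6 = -12)
(144 - 49)*s(-8, -3) = (144 - 49)*(-12) = 95*(-12) = -1140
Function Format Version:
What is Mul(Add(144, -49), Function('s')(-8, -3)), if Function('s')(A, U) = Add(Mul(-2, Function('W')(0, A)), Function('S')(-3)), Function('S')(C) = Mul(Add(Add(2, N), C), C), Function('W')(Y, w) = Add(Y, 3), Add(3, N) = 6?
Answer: -1140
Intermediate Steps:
N = 3 (N = Add(-3, 6) = 3)
Function('W')(Y, w) = Add(3, Y)
Function('S')(C) = Mul(C, Add(5, C)) (Function('S')(C) = Mul(Add(Add(2, 3), C), C) = Mul(Add(5, C), C) = Mul(C, Add(5, C)))
Function('s')(A, U) = -12 (Function('s')(A, U) = Add(Mul(-2, Add(3, 0)), Mul(-3, Add(5, -3))) = Add(Mul(-2, 3), Mul(-3, 2)) = Add(-6, -6) = -12)
Mul(Add(144, -49), Function('s')(-8, -3)) = Mul(Add(144, -49), -12) = Mul(95, -12) = -1140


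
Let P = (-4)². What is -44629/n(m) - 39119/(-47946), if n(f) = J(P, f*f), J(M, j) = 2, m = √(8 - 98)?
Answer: -534925949/23973 ≈ -22314.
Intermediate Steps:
P = 16
m = 3*I*√10 (m = √(-90) = 3*I*√10 ≈ 9.4868*I)
n(f) = 2
-44629/n(m) - 39119/(-47946) = -44629/2 - 39119/(-47946) = -44629*½ - 39119*(-1/47946) = -44629/2 + 39119/47946 = -534925949/23973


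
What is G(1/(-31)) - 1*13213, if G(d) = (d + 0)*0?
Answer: -13213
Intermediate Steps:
G(d) = 0 (G(d) = d*0 = 0)
G(1/(-31)) - 1*13213 = 0 - 1*13213 = 0 - 13213 = -13213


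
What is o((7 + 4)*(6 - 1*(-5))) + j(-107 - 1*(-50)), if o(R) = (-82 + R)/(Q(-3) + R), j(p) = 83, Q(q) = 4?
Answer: 10414/125 ≈ 83.312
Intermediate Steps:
o(R) = (-82 + R)/(4 + R)
o((7 + 4)*(6 - 1*(-5))) + j(-107 - 1*(-50)) = (-82 + (7 + 4)*(6 - 1*(-5)))/(4 + (7 + 4)*(6 - 1*(-5))) + 83 = (-82 + 11*(6 + 5))/(4 + 11*(6 + 5)) + 83 = (-82 + 11*11)/(4 + 11*11) + 83 = (-82 + 121)/(4 + 121) + 83 = 39/125 + 83 = 10414/125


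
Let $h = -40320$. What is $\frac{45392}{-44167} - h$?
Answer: $\frac{1780768048}{44167} \approx 40319.0$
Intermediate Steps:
$\frac{45392}{-44167} - h = \frac{45392}{-44167} - -40320 = 45392 \left(- \frac{1}{44167}\right) + 40320 = - \frac{45392}{44167} + 40320 = \frac{1780768048}{44167}$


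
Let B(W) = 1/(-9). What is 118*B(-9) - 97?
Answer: -991/9 ≈ -110.11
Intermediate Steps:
B(W) = -⅑
118*B(-9) - 97 = 118*(-⅑) - 97 = -118/9 - 97 = -991/9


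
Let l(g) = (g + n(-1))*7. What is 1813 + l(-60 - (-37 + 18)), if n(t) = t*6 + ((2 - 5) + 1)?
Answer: 1470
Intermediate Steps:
n(t) = -2 + 6*t (n(t) = 6*t + (-3 + 1) = 6*t - 2 = -2 + 6*t)
l(g) = -56 + 7*g (l(g) = (g + (-2 + 6*(-1)))*7 = (g + (-2 - 6))*7 = (g - 8)*7 = (-8 + g)*7 = -56 + 7*g)
1813 + l(-60 - (-37 + 18)) = 1813 + (-56 + 7*(-60 - (-37 + 18))) = 1813 + (-56 + 7*(-60 - 1*(-19))) = 1813 + (-56 + 7*(-60 + 19)) = 1813 + (-56 + 7*(-41)) = 1813 + (-56 - 287) = 1813 - 343 = 1470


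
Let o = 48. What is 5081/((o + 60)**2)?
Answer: 5081/11664 ≈ 0.43561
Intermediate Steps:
5081/((o + 60)**2) = 5081/((48 + 60)**2) = 5081/(108**2) = 5081/11664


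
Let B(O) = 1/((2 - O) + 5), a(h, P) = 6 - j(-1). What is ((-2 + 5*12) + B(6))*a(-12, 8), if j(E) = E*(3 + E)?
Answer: 472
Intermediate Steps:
a(h, P) = 8 (a(h, P) = 6 - (-1)*(3 - 1) = 6 - (-1)*2 = 6 - 1*(-2) = 6 + 2 = 8)
B(O) = 1/(7 - O)
((-2 + 5*12) + B(6))*a(-12, 8) = ((-2 + 5*12) - 1/(-7 + 6))*8 = ((-2 + 60) - 1/(-1))*8 = (58 - 1*(-1))*8 = (58 + 1)*8 = 59*8 = 472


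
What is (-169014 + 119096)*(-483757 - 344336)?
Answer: 41336746374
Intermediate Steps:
(-169014 + 119096)*(-483757 - 344336) = -49918*(-828093) = 41336746374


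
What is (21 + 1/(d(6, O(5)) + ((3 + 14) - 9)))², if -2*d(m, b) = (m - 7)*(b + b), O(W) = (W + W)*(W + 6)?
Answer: 6145441/13924 ≈ 441.36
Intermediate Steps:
O(W) = 2*W*(6 + W) (O(W) = (2*W)*(6 + W) = 2*W*(6 + W))
d(m, b) = -b*(-7 + m) (d(m, b) = -(m - 7)*(b + b)/2 = -(-7 + m)*2*b/2 = -b*(-7 + m))
(21 + 1/(d(6, O(5)) + ((3 + 14) - 9)))² = (21 + 1/((2*5*(6 + 5))*(7 - 1*6) + ((3 + 14) - 9)))² = (21 + 1/((2*5*11)*(7 - 6) + (17 - 9)))² = (21 + 1/(110*1 + 8))² = (21 + 1/(110 + 8))² = (21 + 1/118)² = (2479/118)² = 6145441/13924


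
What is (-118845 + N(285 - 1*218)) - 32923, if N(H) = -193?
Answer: -151961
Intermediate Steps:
(-118845 + N(285 - 1*218)) - 32923 = (-118845 - 193) - 32923 = -119038 - 32923 = -151961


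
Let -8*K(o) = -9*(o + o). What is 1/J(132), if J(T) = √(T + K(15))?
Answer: 2*√663/663 ≈ 0.077674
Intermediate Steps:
K(o) = 9*o/4 (K(o) = -(-9)*(o + o)/8 = -(-9)*2*o/8 = -(-9)*o/4 = 9*o/4)
J(T) = √(135/4 + T) (J(T) = √(T + (9/4)*15) = √(T + 135/4) = √(135/4 + T))
1/J(132) = 1/(√(135 + 4*132)/2) = 1/(√(135 + 528)/2) = 1/(√663/2) = 2*√663/663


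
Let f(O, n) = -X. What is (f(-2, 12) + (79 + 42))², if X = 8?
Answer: 12769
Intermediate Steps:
f(O, n) = -8 (f(O, n) = -1*8 = -8)
(f(-2, 12) + (79 + 42))² = (-8 + (79 + 42))² = (-8 + 121)² = 113² = 12769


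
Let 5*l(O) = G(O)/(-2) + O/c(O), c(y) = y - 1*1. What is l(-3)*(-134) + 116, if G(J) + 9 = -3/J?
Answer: -113/10 ≈ -11.300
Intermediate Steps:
c(y) = -1 + y (c(y) = y - 1 = -1 + y)
G(J) = -9 - 3/J
l(O) = 9/10 + 3/(10*O) + O/(5*(-1 + O)) (l(O) = ((-9 - 3/O)/(-2) + O/(-1 + O))/5 = ((-9 - 3/O)*(-½) + O/(-1 + O))/5 = ((9/2 + 3/(2*O)) + O/(-1 + O))/5 = (9/2 + 3/(2*O) + O/(-1 + O))/5 = 9/10 + 3/(10*O) + O/(5*(-1 + O)))
l(-3)*(-134) + 116 = ((⅒)*(-3 - 6*(-3) + 11*(-3)²)/(-3*(-1 - 3)))*(-134) + 116 = ((⅒)*(-⅓)*(-3 + 18 + 11*9)/(-4))*(-134) + 116 = ((⅒)*(-⅓)*(-¼)*(-3 + 18 + 99))*(-134) + 116 = ((⅒)*(-⅓)*(-¼)*114)*(-134) + 116 = (19/20)*(-134) + 116 = -1273/10 + 116 = -113/10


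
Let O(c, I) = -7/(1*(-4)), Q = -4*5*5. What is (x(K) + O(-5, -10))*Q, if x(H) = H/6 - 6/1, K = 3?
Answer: 375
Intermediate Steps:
Q = -100 (Q = -20*5 = -100)
O(c, I) = 7/4 (O(c, I) = -7/(-4) = -7*(-¼) = 7/4)
x(H) = -6 + H/6 (x(H) = H*(⅙) - 6*1 = H/6 - 6 = -6 + H/6)
(x(K) + O(-5, -10))*Q = ((-6 + (⅙)*3) + 7/4)*(-100) = ((-6 + ½) + 7/4)*(-100) = (-11/2 + 7/4)*(-100) = -15/4*(-100) = 375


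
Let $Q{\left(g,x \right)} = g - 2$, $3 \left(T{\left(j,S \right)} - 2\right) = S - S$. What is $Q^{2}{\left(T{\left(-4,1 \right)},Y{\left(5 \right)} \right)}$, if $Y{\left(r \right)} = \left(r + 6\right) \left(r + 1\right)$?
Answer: $0$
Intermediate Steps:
$T{\left(j,S \right)} = 2$ ($T{\left(j,S \right)} = 2 + \frac{S - S}{3} = 2 + \frac{1}{3} \cdot 0 = 2 + 0 = 2$)
$Y{\left(r \right)} = \left(1 + r\right) \left(6 + r\right)$ ($Y{\left(r \right)} = \left(6 + r\right) \left(1 + r\right) = \left(1 + r\right) \left(6 + r\right)$)
$Q{\left(g,x \right)} = -2 + g$
$Q^{2}{\left(T{\left(-4,1 \right)},Y{\left(5 \right)} \right)} = \left(-2 + 2\right)^{2} = 0^{2} = 0$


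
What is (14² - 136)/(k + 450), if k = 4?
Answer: 30/227 ≈ 0.13216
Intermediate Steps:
(14² - 136)/(k + 450) = (14² - 136)/(4 + 450) = (196 - 136)/454 = 60*(1/454) = 30/227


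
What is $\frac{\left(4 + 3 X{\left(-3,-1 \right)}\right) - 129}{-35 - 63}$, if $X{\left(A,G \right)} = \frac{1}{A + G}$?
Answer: $\frac{503}{392} \approx 1.2832$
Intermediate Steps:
$\frac{\left(4 + 3 X{\left(-3,-1 \right)}\right) - 129}{-35 - 63} = \frac{\left(4 + \frac{3}{-3 - 1}\right) - 129}{-35 - 63} = \frac{\left(4 + \frac{3}{-4}\right) - 129}{-98} = \left(\left(4 + 3 \left(- \frac{1}{4}\right)\right) - 129\right) \left(- \frac{1}{98}\right) = \left(\left(4 - \frac{3}{4}\right) - 129\right) \left(- \frac{1}{98}\right) = \left(\frac{13}{4} - 129\right) \left(- \frac{1}{98}\right) = \left(- \frac{503}{4}\right) \left(- \frac{1}{98}\right) = \frac{503}{392}$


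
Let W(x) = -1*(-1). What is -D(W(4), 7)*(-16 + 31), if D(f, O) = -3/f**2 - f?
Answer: 60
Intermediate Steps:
W(x) = 1
D(f, O) = -f - 3/f**2 (D(f, O) = -3/f**2 - f = -f - 3/f**2)
-D(W(4), 7)*(-16 + 31) = -(-1*1 - 3/1**2)*(-16 + 31) = -(-1 - 3*1)*15 = -(-1 - 3)*15 = -(-4)*15 = -1*(-60) = 60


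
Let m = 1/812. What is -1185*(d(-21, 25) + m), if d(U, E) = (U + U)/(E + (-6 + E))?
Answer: 10090275/8932 ≈ 1129.7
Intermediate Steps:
m = 1/812 ≈ 0.0012315
d(U, E) = 2*U/(-6 + 2*E) (d(U, E) = (2*U)/(-6 + 2*E) = 2*U/(-6 + 2*E))
-1185*(d(-21, 25) + m) = -1185*(-21/(-3 + 25) + 1/812) = -1185*(-21/22 + 1/812) = -1185*(-8515/8932) = 10090275/8932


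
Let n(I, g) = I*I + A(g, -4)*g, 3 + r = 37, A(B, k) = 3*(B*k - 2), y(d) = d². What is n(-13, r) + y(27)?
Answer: -13178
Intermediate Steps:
A(B, k) = -6 + 3*B*k (A(B, k) = 3*(-2 + B*k) = -6 + 3*B*k)
r = 34 (r = -3 + 37 = 34)
n(I, g) = I² + g*(-6 - 12*g) (n(I, g) = I*I + (-6 + 3*g*(-4))*g = I² + (-6 - 12*g)*g = I² + g*(-6 - 12*g))
n(-13, r) + y(27) = ((-13)² - 12*34² - 6*34) + 27² = (169 - 12*1156 - 204) + 729 = (169 - 13872 - 204) + 729 = -13907 + 729 = -13178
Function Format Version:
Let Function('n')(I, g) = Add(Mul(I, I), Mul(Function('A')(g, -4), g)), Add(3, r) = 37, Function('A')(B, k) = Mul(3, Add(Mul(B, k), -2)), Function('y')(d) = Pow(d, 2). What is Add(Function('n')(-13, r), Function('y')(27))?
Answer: -13178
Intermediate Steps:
Function('A')(B, k) = Add(-6, Mul(3, B, k)) (Function('A')(B, k) = Mul(3, Add(-2, Mul(B, k))) = Add(-6, Mul(3, B, k)))
r = 34 (r = Add(-3, 37) = 34)
Function('n')(I, g) = Add(Pow(I, 2), Mul(g, Add(-6, Mul(-12, g)))) (Function('n')(I, g) = Add(Mul(I, I), Mul(Add(-6, Mul(3, g, -4)), g)) = Add(Pow(I, 2), Mul(Add(-6, Mul(-12, g)), g)) = Add(Pow(I, 2), Mul(g, Add(-6, Mul(-12, g)))))
Add(Function('n')(-13, r), Function('y')(27)) = Add(Add(Pow(-13, 2), Mul(-12, Pow(34, 2)), Mul(-6, 34)), Pow(27, 2)) = Add(Add(169, Mul(-12, 1156), -204), 729) = Add(Add(169, -13872, -204), 729) = Add(-13907, 729) = -13178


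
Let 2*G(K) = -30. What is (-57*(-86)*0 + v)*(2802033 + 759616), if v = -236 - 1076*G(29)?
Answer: 56644465696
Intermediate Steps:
G(K) = -15 (G(K) = (1/2)*(-30) = -15)
v = 15904 (v = -236 - 1076*(-15) = -236 + 16140 = 15904)
(-57*(-86)*0 + v)*(2802033 + 759616) = (-57*(-86)*0 + 15904)*(2802033 + 759616) = (4902*0 + 15904)*3561649 = (0 + 15904)*3561649 = 15904*3561649 = 56644465696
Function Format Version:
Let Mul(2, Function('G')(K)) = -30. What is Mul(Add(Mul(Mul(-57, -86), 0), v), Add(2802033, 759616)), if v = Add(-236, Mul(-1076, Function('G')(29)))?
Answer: 56644465696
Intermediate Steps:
Function('G')(K) = -15 (Function('G')(K) = Mul(Rational(1, 2), -30) = -15)
v = 15904 (v = Add(-236, Mul(-1076, -15)) = Add(-236, 16140) = 15904)
Mul(Add(Mul(Mul(-57, -86), 0), v), Add(2802033, 759616)) = Mul(Add(Mul(Mul(-57, -86), 0), 15904), Add(2802033, 759616)) = Mul(Add(Mul(4902, 0), 15904), 3561649) = Mul(Add(0, 15904), 3561649) = Mul(15904, 3561649) = 56644465696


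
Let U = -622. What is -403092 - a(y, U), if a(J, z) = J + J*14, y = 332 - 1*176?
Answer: -405432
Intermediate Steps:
y = 156 (y = 332 - 176 = 156)
a(J, z) = 15*J (a(J, z) = J + 14*J = 15*J)
-403092 - a(y, U) = -403092 - 15*156 = -403092 - 1*2340 = -403092 - 2340 = -405432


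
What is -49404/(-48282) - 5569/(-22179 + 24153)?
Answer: -28559827/15884778 ≈ -1.7979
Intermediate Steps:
-49404/(-48282) - 5569/(-22179 + 24153) = -49404*(-1/48282) - 5569/1974 = 8234/8047 - 5569*1/1974 = 8234/8047 - 5569/1974 = -28559827/15884778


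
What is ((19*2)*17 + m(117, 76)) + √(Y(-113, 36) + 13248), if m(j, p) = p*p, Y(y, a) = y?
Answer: 6422 + √13135 ≈ 6536.6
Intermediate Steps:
m(j, p) = p²
((19*2)*17 + m(117, 76)) + √(Y(-113, 36) + 13248) = ((19*2)*17 + 76²) + √(-113 + 13248) = (38*17 + 5776) + √13135 = (646 + 5776) + √13135 = 6422 + √13135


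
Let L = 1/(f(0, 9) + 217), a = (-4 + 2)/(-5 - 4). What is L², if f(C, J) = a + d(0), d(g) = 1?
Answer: 81/3857296 ≈ 2.0999e-5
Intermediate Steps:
a = 2/9 (a = -2/(-9) = -2*(-⅑) = 2/9 ≈ 0.22222)
f(C, J) = 11/9 (f(C, J) = 2/9 + 1 = 11/9)
L = 9/1964 (L = 1/(11/9 + 217) = 1/(1964/9) = 9/1964 ≈ 0.0045825)
L² = (9/1964)² = 81/3857296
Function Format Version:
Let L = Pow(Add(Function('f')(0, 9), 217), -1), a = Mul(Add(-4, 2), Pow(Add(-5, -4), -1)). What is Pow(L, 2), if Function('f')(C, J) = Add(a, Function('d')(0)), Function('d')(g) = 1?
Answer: Rational(81, 3857296) ≈ 2.0999e-5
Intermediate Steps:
a = Rational(2, 9) (a = Mul(-2, Pow(-9, -1)) = Mul(-2, Rational(-1, 9)) = Rational(2, 9) ≈ 0.22222)
Function('f')(C, J) = Rational(11, 9) (Function('f')(C, J) = Add(Rational(2, 9), 1) = Rational(11, 9))
L = Rational(9, 1964) (L = Pow(Add(Rational(11, 9), 217), -1) = Pow(Rational(1964, 9), -1) = Rational(9, 1964) ≈ 0.0045825)
Pow(L, 2) = Pow(Rational(9, 1964), 2) = Rational(81, 3857296)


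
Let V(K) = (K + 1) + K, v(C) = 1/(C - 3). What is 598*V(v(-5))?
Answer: 897/2 ≈ 448.50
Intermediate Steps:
v(C) = 1/(-3 + C)
V(K) = 1 + 2*K (V(K) = (1 + K) + K = 1 + 2*K)
598*V(v(-5)) = 598*(1 + 2/(-3 - 5)) = 598*(1 + 2/(-8)) = 598*(1 + 2*(-⅛)) = 598*(1 - ¼) = 598*(¾) = 897/2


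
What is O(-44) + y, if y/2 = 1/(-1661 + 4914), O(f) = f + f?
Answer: -286262/3253 ≈ -87.999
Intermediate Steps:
O(f) = 2*f
y = 2/3253 (y = 2/(-1661 + 4914) = 2/3253 ≈ 0.00061482)
O(-44) + y = 2*(-44) + 2/3253 = -88 + 2/3253 = -286262/3253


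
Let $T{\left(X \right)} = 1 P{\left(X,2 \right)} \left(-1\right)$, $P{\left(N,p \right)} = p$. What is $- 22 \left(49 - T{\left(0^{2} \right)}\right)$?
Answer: $-1122$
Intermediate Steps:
$T{\left(X \right)} = -2$ ($T{\left(X \right)} = 1 \cdot 2 \left(-1\right) = 2 \left(-1\right) = -2$)
$- 22 \left(49 - T{\left(0^{2} \right)}\right) = - 22 \left(49 - -2\right) = - 22 \left(49 + 2\right) = \left(-22\right) 51 = -1122$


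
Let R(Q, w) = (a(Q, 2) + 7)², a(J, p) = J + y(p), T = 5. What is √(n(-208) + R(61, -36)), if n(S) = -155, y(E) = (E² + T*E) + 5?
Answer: √7414 ≈ 86.105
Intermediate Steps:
y(E) = 5 + E² + 5*E (y(E) = (E² + 5*E) + 5 = 5 + E² + 5*E)
a(J, p) = 5 + J + p² + 5*p (a(J, p) = J + (5 + p² + 5*p) = 5 + J + p² + 5*p)
R(Q, w) = (26 + Q)² (R(Q, w) = ((5 + Q + 2² + 5*2) + 7)² = ((5 + Q + 4 + 10) + 7)² = ((19 + Q) + 7)² = (26 + Q)²)
√(n(-208) + R(61, -36)) = √(-155 + (26 + 61)²) = √(-155 + 87²) = √(-155 + 7569) = √7414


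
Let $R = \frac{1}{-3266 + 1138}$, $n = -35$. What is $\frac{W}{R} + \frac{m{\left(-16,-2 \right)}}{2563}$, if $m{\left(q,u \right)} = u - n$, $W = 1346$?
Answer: $- \frac{667379101}{233} \approx -2.8643 \cdot 10^{6}$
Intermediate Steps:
$R = - \frac{1}{2128}$ ($R = \frac{1}{-2128} = - \frac{1}{2128} \approx -0.00046992$)
$m{\left(q,u \right)} = 35 + u$ ($m{\left(q,u \right)} = u - -35 = u + 35 = 35 + u$)
$\frac{W}{R} + \frac{m{\left(-16,-2 \right)}}{2563} = \frac{1346}{- \frac{1}{2128}} + \frac{35 - 2}{2563} = 1346 \left(-2128\right) + 33 \cdot \frac{1}{2563} = -2864288 + \frac{3}{233} = - \frac{667379101}{233}$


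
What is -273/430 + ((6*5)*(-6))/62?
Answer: -47163/13330 ≈ -3.5381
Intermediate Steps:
-273/430 + ((6*5)*(-6))/62 = -273*1/430 + (30*(-6))*(1/62) = -273/430 - 180*1/62 = -273/430 - 90/31 = -47163/13330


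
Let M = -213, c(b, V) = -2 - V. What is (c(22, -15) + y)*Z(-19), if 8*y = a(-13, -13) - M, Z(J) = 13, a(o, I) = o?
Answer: 494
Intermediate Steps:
y = 25 (y = (-13 - 1*(-213))/8 = (-13 + 213)/8 = (⅛)*200 = 25)
(c(22, -15) + y)*Z(-19) = ((-2 - 1*(-15)) + 25)*13 = ((-2 + 15) + 25)*13 = (13 + 25)*13 = 38*13 = 494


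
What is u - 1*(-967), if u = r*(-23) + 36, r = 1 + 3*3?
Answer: 773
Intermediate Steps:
r = 10 (r = 1 + 9 = 10)
u = -194 (u = 10*(-23) + 36 = -230 + 36 = -194)
u - 1*(-967) = -194 - 1*(-967) = -194 + 967 = 773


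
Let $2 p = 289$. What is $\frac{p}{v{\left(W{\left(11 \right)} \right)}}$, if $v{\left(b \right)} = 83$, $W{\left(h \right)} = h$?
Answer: $\frac{289}{166} \approx 1.741$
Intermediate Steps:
$p = \frac{289}{2}$ ($p = \frac{1}{2} \cdot 289 = \frac{289}{2} \approx 144.5$)
$\frac{p}{v{\left(W{\left(11 \right)} \right)}} = \frac{289}{2 \cdot 83} = \frac{289}{2} \cdot \frac{1}{83} = \frac{289}{166}$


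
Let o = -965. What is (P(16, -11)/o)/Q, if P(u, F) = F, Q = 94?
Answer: 11/90710 ≈ 0.00012127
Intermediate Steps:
(P(16, -11)/o)/Q = -11/(-965)/94 = -11*(-1/965)*(1/94) = (11/965)*(1/94) = 11/90710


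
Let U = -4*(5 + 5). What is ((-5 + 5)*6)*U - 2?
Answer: -2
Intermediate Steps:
U = -40 (U = -4*10 = -40)
((-5 + 5)*6)*U - 2 = ((-5 + 5)*6)*(-40) - 2 = (0*6)*(-40) - 2 = 0*(-40) - 2 = 0 - 2 = -2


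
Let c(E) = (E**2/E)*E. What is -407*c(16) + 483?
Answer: -103709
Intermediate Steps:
c(E) = E**2 (c(E) = E*E = E**2)
-407*c(16) + 483 = -407*16**2 + 483 = -407*256 + 483 = -104192 + 483 = -103709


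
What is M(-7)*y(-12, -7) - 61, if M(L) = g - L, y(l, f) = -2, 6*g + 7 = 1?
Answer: -73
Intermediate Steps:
g = -1 (g = -7/6 + (⅙)*1 = -7/6 + ⅙ = -1)
M(L) = -1 - L
M(-7)*y(-12, -7) - 61 = (-1 - 1*(-7))*(-2) - 61 = (-1 + 7)*(-2) - 61 = 6*(-2) - 61 = -12 - 61 = -73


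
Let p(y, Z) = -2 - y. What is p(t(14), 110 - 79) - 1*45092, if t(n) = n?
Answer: -45108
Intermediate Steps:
p(t(14), 110 - 79) - 1*45092 = (-2 - 1*14) - 1*45092 = (-2 - 14) - 45092 = -16 - 45092 = -45108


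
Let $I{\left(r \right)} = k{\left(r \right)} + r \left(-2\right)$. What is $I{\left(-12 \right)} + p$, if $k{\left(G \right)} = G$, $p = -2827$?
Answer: $-2815$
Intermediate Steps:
$I{\left(r \right)} = - r$ ($I{\left(r \right)} = r + r \left(-2\right) = r - 2 r = - r$)
$I{\left(-12 \right)} + p = \left(-1\right) \left(-12\right) - 2827 = 12 - 2827 = -2815$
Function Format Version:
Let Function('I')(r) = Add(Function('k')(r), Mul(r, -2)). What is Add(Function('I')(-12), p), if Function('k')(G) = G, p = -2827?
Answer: -2815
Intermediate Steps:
Function('I')(r) = Mul(-1, r) (Function('I')(r) = Add(r, Mul(r, -2)) = Add(r, Mul(-2, r)) = Mul(-1, r))
Add(Function('I')(-12), p) = Add(Mul(-1, -12), -2827) = Add(12, -2827) = -2815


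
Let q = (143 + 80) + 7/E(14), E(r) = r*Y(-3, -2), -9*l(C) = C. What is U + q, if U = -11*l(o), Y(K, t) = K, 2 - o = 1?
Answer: 4033/18 ≈ 224.06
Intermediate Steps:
o = 1 (o = 2 - 1*1 = 2 - 1 = 1)
l(C) = -C/9
E(r) = -3*r (E(r) = r*(-3) = -3*r)
U = 11/9 (U = -(-11)/9 = -11*(-⅑) = 11/9 ≈ 1.2222)
q = 1337/6 (q = (143 + 80) + 7/((-3*14)) = 223 + 7/(-42) = 223 + 7*(-1/42) = 223 - ⅙ = 1337/6 ≈ 222.83)
U + q = 11/9 + 1337/6 = 4033/18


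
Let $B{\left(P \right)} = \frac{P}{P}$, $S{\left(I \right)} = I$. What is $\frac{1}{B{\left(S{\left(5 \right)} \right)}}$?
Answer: $1$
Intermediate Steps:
$B{\left(P \right)} = 1$
$\frac{1}{B{\left(S{\left(5 \right)} \right)}} = 1^{-1} = 1$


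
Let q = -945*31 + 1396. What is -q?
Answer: 27899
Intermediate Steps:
q = -27899 (q = -29295 + 1396 = -27899)
-q = -1*(-27899) = 27899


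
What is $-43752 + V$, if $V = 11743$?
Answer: $-32009$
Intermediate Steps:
$-43752 + V = -43752 + 11743 = -32009$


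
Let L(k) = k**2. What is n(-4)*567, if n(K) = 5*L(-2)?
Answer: 11340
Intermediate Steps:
n(K) = 20 (n(K) = 5*(-2)**2 = 5*4 = 20)
n(-4)*567 = 20*567 = 11340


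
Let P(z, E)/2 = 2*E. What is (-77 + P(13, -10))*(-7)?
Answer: 819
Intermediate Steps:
P(z, E) = 4*E (P(z, E) = 2*(2*E) = 4*E)
(-77 + P(13, -10))*(-7) = (-77 + 4*(-10))*(-7) = (-77 - 40)*(-7) = -117*(-7) = 819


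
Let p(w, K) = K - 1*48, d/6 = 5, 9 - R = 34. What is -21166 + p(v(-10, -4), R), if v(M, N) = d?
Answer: -21239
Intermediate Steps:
R = -25 (R = 9 - 1*34 = 9 - 34 = -25)
d = 30 (d = 6*5 = 30)
v(M, N) = 30
p(w, K) = -48 + K (p(w, K) = K - 48 = -48 + K)
-21166 + p(v(-10, -4), R) = -21166 + (-48 - 25) = -21166 - 73 = -21239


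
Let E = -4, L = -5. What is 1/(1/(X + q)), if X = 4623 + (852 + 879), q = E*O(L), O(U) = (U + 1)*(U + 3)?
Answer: 6322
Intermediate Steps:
O(U) = (1 + U)*(3 + U)
q = -32 (q = -4*(3 + (-5)² + 4*(-5)) = -4*(3 + 25 - 20) = -4*8 = -32)
X = 6354 (X = 4623 + 1731 = 6354)
1/(1/(X + q)) = 1/(1/(6354 - 32)) = 1/(1/6322) = 6322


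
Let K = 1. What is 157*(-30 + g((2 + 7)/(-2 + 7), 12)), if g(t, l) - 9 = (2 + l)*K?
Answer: -1099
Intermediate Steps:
g(t, l) = 11 + l (g(t, l) = 9 + (2 + l)*1 = 9 + (2 + l) = 11 + l)
157*(-30 + g((2 + 7)/(-2 + 7), 12)) = 157*(-30 + (11 + 12)) = 157*(-30 + 23) = 157*(-7) = -1099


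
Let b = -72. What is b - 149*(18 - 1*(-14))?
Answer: -4840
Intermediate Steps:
b - 149*(18 - 1*(-14)) = -72 - 149*(18 - 1*(-14)) = -72 - 149*(18 + 14) = -72 - 149*32 = -72 - 4768 = -4840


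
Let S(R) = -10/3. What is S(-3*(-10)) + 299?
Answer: 887/3 ≈ 295.67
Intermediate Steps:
S(R) = -10/3 (S(R) = -10*⅓ = -10/3)
S(-3*(-10)) + 299 = -10/3 + 299 = 887/3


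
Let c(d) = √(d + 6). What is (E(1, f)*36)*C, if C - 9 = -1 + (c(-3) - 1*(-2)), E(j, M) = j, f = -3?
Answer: 360 + 36*√3 ≈ 422.35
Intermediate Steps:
c(d) = √(6 + d)
C = 10 + √3 (C = 9 + (-1 + (√(6 - 3) - 1*(-2))) = 9 + (-1 + (√3 + 2)) = 9 + (-1 + (2 + √3)) = 9 + (1 + √3) = 10 + √3 ≈ 11.732)
(E(1, f)*36)*C = (1*36)*(10 + √3) = 36*(10 + √3) = 360 + 36*√3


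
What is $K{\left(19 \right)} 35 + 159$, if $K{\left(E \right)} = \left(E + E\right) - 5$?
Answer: $1314$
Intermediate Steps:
$K{\left(E \right)} = -5 + 2 E$ ($K{\left(E \right)} = 2 E - 5 = -5 + 2 E$)
$K{\left(19 \right)} 35 + 159 = \left(-5 + 2 \cdot 19\right) 35 + 159 = \left(-5 + 38\right) 35 + 159 = 33 \cdot 35 + 159 = 1155 + 159 = 1314$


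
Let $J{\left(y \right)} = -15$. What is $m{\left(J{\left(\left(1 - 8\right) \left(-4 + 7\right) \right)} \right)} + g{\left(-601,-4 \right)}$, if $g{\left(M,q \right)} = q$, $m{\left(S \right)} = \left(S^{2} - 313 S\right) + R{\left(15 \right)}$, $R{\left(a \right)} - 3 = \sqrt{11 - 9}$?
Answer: $4919 + \sqrt{2} \approx 4920.4$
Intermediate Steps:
$R{\left(a \right)} = 3 + \sqrt{2}$ ($R{\left(a \right)} = 3 + \sqrt{11 - 9} = 3 + \sqrt{2}$)
$m{\left(S \right)} = 3 + \sqrt{2} + S^{2} - 313 S$ ($m{\left(S \right)} = \left(S^{2} - 313 S\right) + \left(3 + \sqrt{2}\right) = 3 + \sqrt{2} + S^{2} - 313 S$)
$m{\left(J{\left(\left(1 - 8\right) \left(-4 + 7\right) \right)} \right)} + g{\left(-601,-4 \right)} = \left(3 + \sqrt{2} + \left(-15\right)^{2} - -4695\right) - 4 = \left(3 + \sqrt{2} + 225 + 4695\right) - 4 = \left(4923 + \sqrt{2}\right) - 4 = 4919 + \sqrt{2}$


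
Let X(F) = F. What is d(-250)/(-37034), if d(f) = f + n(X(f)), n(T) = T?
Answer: 250/18517 ≈ 0.013501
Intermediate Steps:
d(f) = 2*f (d(f) = f + f = 2*f)
d(-250)/(-37034) = (2*(-250))/(-37034) = -500*(-1/37034) = 250/18517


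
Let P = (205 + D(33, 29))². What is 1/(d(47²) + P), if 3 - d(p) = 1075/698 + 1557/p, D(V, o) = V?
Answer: 1541882/87339528193 ≈ 1.7654e-5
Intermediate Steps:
P = 56644 (P = (205 + 33)² = 238² = 56644)
d(p) = 1019/698 - 1557/p (d(p) = 3 - (1075/698 + 1557/p) = 3 + (-1075/698 - 1557/p) = 1019/698 - 1557/p)
1/(d(47²) + P) = 1/((1019/698 - 1557/(47²)) + 56644) = 1/((1019/698 - 1557/2209) + 56644) = 1/(1164185/1541882 + 56644) = 1/(87339528193/1541882) = 1541882/87339528193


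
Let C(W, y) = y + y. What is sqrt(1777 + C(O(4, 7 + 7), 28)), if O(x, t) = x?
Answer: sqrt(1833) ≈ 42.814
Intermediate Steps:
C(W, y) = 2*y
sqrt(1777 + C(O(4, 7 + 7), 28)) = sqrt(1777 + 2*28) = sqrt(1777 + 56) = sqrt(1833)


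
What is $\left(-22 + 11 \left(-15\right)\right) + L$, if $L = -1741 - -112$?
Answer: $-1816$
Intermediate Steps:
$L = -1629$ ($L = -1741 + 112 = -1629$)
$\left(-22 + 11 \left(-15\right)\right) + L = \left(-22 + 11 \left(-15\right)\right) - 1629 = \left(-22 - 165\right) - 1629 = -187 - 1629 = -1816$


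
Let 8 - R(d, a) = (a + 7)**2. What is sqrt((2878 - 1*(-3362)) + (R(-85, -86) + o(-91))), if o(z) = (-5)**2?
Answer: 4*sqrt(2) ≈ 5.6569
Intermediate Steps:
R(d, a) = 8 - (7 + a)**2 (R(d, a) = 8 - (a + 7)**2 = 8 - (7 + a)**2)
o(z) = 25
sqrt((2878 - 1*(-3362)) + (R(-85, -86) + o(-91))) = sqrt((2878 - 1*(-3362)) + ((8 - (7 - 86)**2) + 25)) = sqrt((2878 + 3362) + ((8 - 1*(-79)**2) + 25)) = sqrt(6240 + ((8 - 1*6241) + 25)) = sqrt(6240 + ((8 - 6241) + 25)) = sqrt(6240 + (-6233 + 25)) = sqrt(6240 - 6208) = sqrt(32) = 4*sqrt(2)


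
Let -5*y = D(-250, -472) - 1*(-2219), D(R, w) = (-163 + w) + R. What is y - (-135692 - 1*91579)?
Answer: 1135021/5 ≈ 2.2700e+5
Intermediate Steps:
D(R, w) = -163 + R + w
y = -1334/5 (y = -((-163 - 250 - 472) - 1*(-2219))/5 = -(-885 + 2219)/5 = -⅕*1334 = -1334/5 ≈ -266.80)
y - (-135692 - 1*91579) = -1334/5 - (-135692 - 1*91579) = -1334/5 - (-135692 - 91579) = -1334/5 - 1*(-227271) = -1334/5 + 227271 = 1135021/5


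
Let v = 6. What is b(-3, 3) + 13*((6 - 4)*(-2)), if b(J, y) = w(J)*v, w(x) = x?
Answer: -70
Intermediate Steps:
b(J, y) = 6*J (b(J, y) = J*6 = 6*J)
b(-3, 3) + 13*((6 - 4)*(-2)) = 6*(-3) + 13*((6 - 4)*(-2)) = -18 + 13*(2*(-2)) = -18 + 13*(-4) = -18 - 52 = -70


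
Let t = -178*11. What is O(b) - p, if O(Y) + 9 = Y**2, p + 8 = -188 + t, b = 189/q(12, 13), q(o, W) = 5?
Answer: 89346/25 ≈ 3573.8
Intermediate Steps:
t = -1958
b = 189/5 ≈ 37.800
p = -2154 (p = -8 + (-188 - 1958) = -8 - 2146 = -2154)
O(Y) = -9 + Y**2
O(b) - p = (-9 + (189/5)**2) - 1*(-2154) = (-9 + 35721/25) + 2154 = 35496/25 + 2154 = 89346/25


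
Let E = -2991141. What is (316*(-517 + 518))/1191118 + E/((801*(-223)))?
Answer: 197936573917/11820059473 ≈ 16.746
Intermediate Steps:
(316*(-517 + 518))/1191118 + E/((801*(-223))) = (316*(-517 + 518))/1191118 - 2991141/(801*(-223)) = (316*1)*(1/1191118) - 2991141/(-178623) = 316*(1/1191118) - 2991141*(-1/178623) = 158/595559 + 332349/19847 = 197936573917/11820059473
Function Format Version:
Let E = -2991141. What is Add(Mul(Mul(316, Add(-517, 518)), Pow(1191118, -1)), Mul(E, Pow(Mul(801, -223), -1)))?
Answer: Rational(197936573917, 11820059473) ≈ 16.746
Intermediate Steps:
Add(Mul(Mul(316, Add(-517, 518)), Pow(1191118, -1)), Mul(E, Pow(Mul(801, -223), -1))) = Add(Mul(Mul(316, Add(-517, 518)), Pow(1191118, -1)), Mul(-2991141, Pow(Mul(801, -223), -1))) = Add(Mul(Mul(316, 1), Rational(1, 1191118)), Mul(-2991141, Pow(-178623, -1))) = Add(Mul(316, Rational(1, 1191118)), Mul(-2991141, Rational(-1, 178623))) = Add(Rational(158, 595559), Rational(332349, 19847)) = Rational(197936573917, 11820059473)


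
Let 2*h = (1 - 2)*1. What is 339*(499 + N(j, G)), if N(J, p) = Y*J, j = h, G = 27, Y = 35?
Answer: 326457/2 ≈ 1.6323e+5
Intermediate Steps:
h = -1/2 (h = ((1 - 2)*1)/2 = (-1*1)/2 = (1/2)*(-1) = -1/2 ≈ -0.50000)
j = -1/2 ≈ -0.50000
N(J, p) = 35*J
339*(499 + N(j, G)) = 339*(499 + 35*(-1/2)) = 339*(499 - 35/2) = 339*(963/2) = 326457/2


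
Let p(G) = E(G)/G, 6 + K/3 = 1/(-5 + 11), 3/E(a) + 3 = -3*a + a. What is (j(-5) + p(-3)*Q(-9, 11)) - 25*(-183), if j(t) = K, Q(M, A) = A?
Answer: 27323/6 ≈ 4553.8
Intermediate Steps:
E(a) = 3/(-3 - 2*a) (E(a) = 3/(-3 + (-3*a + a)) = 3/(-3 - 2*a))
K = -35/2 (K = -18 + 3/(-5 + 11) = -18 + 3/6 = -18 + 3*(⅙) = -18 + ½ = -35/2 ≈ -17.500)
j(t) = -35/2
p(G) = -3/(G*(3 + 2*G)) (p(G) = (-3/(3 + 2*G))/G = -3/(G*(3 + 2*G)))
(j(-5) + p(-3)*Q(-9, 11)) - 25*(-183) = (-35/2 - 3/(-3*(3 + 2*(-3)))*11) - 25*(-183) = (-35/2 - 3*(-⅓)/(3 - 6)*11) + 4575 = (-35/2 - 3*(-⅓)/(-3)*11) + 4575 = (-35/2 - 3*(-⅓)*(-⅓)*11) + 4575 = (-35/2 - ⅓*11) + 4575 = (-35/2 - 11/3) + 4575 = -127/6 + 4575 = 27323/6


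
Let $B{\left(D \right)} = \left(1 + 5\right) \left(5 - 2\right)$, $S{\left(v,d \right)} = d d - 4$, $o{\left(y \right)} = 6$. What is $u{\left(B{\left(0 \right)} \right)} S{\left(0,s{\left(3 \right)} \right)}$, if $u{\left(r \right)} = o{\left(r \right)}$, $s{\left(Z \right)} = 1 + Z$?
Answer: $72$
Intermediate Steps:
$S{\left(v,d \right)} = -4 + d^{2}$ ($S{\left(v,d \right)} = d^{2} - 4 = -4 + d^{2}$)
$B{\left(D \right)} = 18$ ($B{\left(D \right)} = 6 \cdot 3 = 18$)
$u{\left(r \right)} = 6$
$u{\left(B{\left(0 \right)} \right)} S{\left(0,s{\left(3 \right)} \right)} = 6 \left(-4 + \left(1 + 3\right)^{2}\right) = 6 \left(-4 + 4^{2}\right) = 6 \left(-4 + 16\right) = 6 \cdot 12 = 72$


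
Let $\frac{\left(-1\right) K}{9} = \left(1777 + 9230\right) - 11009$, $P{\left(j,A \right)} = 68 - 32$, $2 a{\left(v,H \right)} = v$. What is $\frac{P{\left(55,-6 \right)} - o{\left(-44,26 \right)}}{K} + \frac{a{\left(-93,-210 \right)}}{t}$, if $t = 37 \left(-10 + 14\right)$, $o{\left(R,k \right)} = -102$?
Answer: $\frac{6529}{888} \approx 7.3525$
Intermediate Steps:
$a{\left(v,H \right)} = \frac{v}{2}$
$P{\left(j,A \right)} = 36$
$K = 18$ ($K = - 9 \left(\left(1777 + 9230\right) - 11009\right) = - 9 \left(11007 - 11009\right) = \left(-9\right) \left(-2\right) = 18$)
$t = 148$ ($t = 37 \cdot 4 = 148$)
$\frac{P{\left(55,-6 \right)} - o{\left(-44,26 \right)}}{K} + \frac{a{\left(-93,-210 \right)}}{t} = \frac{36 - -102}{18} + \frac{\frac{1}{2} \left(-93\right)}{148} = \left(36 + 102\right) \frac{1}{18} - \frac{93}{296} = 138 \cdot \frac{1}{18} - \frac{93}{296} = \frac{23}{3} - \frac{93}{296} = \frac{6529}{888}$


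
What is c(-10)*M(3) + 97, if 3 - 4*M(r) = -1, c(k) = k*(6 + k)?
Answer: 137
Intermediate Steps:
M(r) = 1 (M(r) = ¾ - ¼*(-1) = ¾ + ¼ = 1)
c(-10)*M(3) + 97 = -10*(6 - 10)*1 + 97 = -10*(-4)*1 + 97 = 40*1 + 97 = 40 + 97 = 137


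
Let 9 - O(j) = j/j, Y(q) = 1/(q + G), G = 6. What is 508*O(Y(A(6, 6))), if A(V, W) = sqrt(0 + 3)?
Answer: 4064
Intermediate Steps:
A(V, W) = sqrt(3)
Y(q) = 1/(6 + q) (Y(q) = 1/(q + 6) = 1/(6 + q))
O(j) = 8 (O(j) = 9 - j/j = 9 - 1*1 = 9 - 1 = 8)
508*O(Y(A(6, 6))) = 508*8 = 4064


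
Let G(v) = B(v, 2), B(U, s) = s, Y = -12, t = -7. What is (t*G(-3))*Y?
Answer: 168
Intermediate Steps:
G(v) = 2
(t*G(-3))*Y = -7*2*(-12) = -14*(-12) = 168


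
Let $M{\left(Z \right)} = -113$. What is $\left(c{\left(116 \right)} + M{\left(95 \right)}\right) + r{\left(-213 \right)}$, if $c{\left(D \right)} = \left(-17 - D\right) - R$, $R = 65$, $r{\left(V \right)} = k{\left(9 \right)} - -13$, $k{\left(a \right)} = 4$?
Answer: $-294$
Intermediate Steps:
$r{\left(V \right)} = 17$ ($r{\left(V \right)} = 4 - -13 = 4 + 13 = 17$)
$c{\left(D \right)} = -82 - D$ ($c{\left(D \right)} = \left(-17 - D\right) - 65 = -82 - D$)
$\left(c{\left(116 \right)} + M{\left(95 \right)}\right) + r{\left(-213 \right)} = \left(\left(-82 - 116\right) - 113\right) + 17 = \left(-198 - 113\right) + 17 = -311 + 17 = -294$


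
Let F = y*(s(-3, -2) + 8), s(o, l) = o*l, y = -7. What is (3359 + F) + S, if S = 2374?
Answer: 5635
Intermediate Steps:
s(o, l) = l*o
F = -98 (F = -7*(-2*(-3) + 8) = -7*(6 + 8) = -7*14 = -98)
(3359 + F) + S = (3359 - 98) + 2374 = 3261 + 2374 = 5635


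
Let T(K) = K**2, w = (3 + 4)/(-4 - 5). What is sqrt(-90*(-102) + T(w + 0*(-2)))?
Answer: sqrt(743629)/9 ≈ 95.815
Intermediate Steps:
w = -7/9 (w = 7/(-9) = 7*(-1/9) = -7/9 ≈ -0.77778)
sqrt(-90*(-102) + T(w + 0*(-2))) = sqrt(-90*(-102) + (-7/9 + 0*(-2))**2) = sqrt(9180 + (-7/9 + 0)**2) = sqrt(9180 + (-7/9)**2) = sqrt(9180 + 49/81) = sqrt(743629/81) = sqrt(743629)/9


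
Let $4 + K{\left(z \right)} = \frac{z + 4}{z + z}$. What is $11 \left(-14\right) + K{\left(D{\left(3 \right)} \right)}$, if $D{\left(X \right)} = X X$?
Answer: $- \frac{2831}{18} \approx -157.28$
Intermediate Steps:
$D{\left(X \right)} = X^{2}$
$K{\left(z \right)} = -4 + \frac{4 + z}{2 z}$ ($K{\left(z \right)} = -4 + \frac{z + 4}{z + z} = -4 + \frac{4 + z}{2 z}$)
$11 \left(-14\right) + K{\left(D{\left(3 \right)} \right)} = 11 \left(-14\right) - \left(\frac{7}{2} - \frac{2}{3^{2}}\right) = -154 - \left(\frac{7}{2} - \frac{2}{9}\right) = -154 + \left(- \frac{7}{2} + 2 \cdot \frac{1}{9}\right) = -154 + \left(- \frac{7}{2} + \frac{2}{9}\right) = -154 - \frac{59}{18} = - \frac{2831}{18}$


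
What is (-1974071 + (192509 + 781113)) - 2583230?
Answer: -3583679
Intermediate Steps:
(-1974071 + (192509 + 781113)) - 2583230 = (-1974071 + 973622) - 2583230 = -1000449 - 2583230 = -3583679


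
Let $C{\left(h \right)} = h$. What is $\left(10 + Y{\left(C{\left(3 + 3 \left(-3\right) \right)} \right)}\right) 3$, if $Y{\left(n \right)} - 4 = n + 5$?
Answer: $39$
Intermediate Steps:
$Y{\left(n \right)} = 9 + n$ ($Y{\left(n \right)} = 4 + \left(n + 5\right) = 4 + \left(5 + n\right) = 9 + n$)
$\left(10 + Y{\left(C{\left(3 + 3 \left(-3\right) \right)} \right)}\right) 3 = \left(10 + \left(9 + \left(3 + 3 \left(-3\right)\right)\right)\right) 3 = \left(10 + \left(9 + \left(3 - 9\right)\right)\right) 3 = \left(10 + \left(9 - 6\right)\right) 3 = \left(10 + 3\right) 3 = 13 \cdot 3 = 39$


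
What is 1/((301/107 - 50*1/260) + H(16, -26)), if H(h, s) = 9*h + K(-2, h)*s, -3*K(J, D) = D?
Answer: 8346/2381009 ≈ 0.0035052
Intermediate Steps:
K(J, D) = -D/3
H(h, s) = 9*h - h*s/3 (H(h, s) = 9*h + (-h/3)*s = 9*h - h*s/3)
1/((301/107 - 50*1/260) + H(16, -26)) = 1/((301/107 - 50*1/260) + (⅓)*16*(27 - 1*(-26))) = 1/((301*(1/107) - 50*1/260) + (⅓)*16*(27 + 26)) = 1/((301/107 - 5/26) + (⅓)*16*53) = 1/(7291/2782 + 848/3) = 1/(2381009/8346) = 8346/2381009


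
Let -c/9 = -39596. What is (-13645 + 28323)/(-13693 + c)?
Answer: 14678/342671 ≈ 0.042834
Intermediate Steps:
c = 356364 (c = -9*(-39596) = 356364)
(-13645 + 28323)/(-13693 + c) = (-13645 + 28323)/(-13693 + 356364) = 14678/342671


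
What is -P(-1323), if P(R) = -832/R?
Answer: -832/1323 ≈ -0.62887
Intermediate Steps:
-P(-1323) = -(-832)/(-1323) = -(-832)*(-1)/1323 = -1*832/1323 = -832/1323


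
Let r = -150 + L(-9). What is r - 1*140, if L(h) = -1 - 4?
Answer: -295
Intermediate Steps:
L(h) = -5
r = -155 (r = -150 - 5 = -155)
r - 1*140 = -155 - 1*140 = -155 - 140 = -295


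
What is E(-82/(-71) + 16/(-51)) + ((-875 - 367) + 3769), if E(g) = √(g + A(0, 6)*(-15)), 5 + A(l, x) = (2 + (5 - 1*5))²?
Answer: 2527 + √207704181/3621 ≈ 2531.0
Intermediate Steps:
A(l, x) = -1 (A(l, x) = -5 + (2 + (5 - 1*5))² = -5 + (2 + (5 - 5))² = -5 + (2 + 0)² = -5 + 2² = -5 + 4 = -1)
E(g) = √(15 + g) (E(g) = √(g - 1*(-15)) = √(g + 15) = √(15 + g))
E(-82/(-71) + 16/(-51)) + ((-875 - 367) + 3769) = √(15 + (-82/(-71) + 16/(-51))) + ((-875 - 367) + 3769) = √(15 + (-82*(-1/71) + 16*(-1/51))) + (-1242 + 3769) = √(15 + (82/71 - 16/51)) + 2527 = √(15 + 3046/3621) + 2527 = √(57361/3621) + 2527 = √207704181/3621 + 2527 = 2527 + √207704181/3621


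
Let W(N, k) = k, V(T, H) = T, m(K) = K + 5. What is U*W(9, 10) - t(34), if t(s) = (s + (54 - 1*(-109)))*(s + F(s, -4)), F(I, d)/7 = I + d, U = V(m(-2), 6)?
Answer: -48038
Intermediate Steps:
m(K) = 5 + K
U = 3 (U = 5 - 2 = 3)
F(I, d) = 7*I + 7*d (F(I, d) = 7*(I + d) = 7*I + 7*d)
t(s) = (-28 + 8*s)*(163 + s) (t(s) = (s + (54 - 1*(-109)))*(s + (7*s + 7*(-4))) = (s + (54 + 109))*(s + (7*s - 28)) = (s + 163)*(s + (-28 + 7*s)) = (163 + s)*(-28 + 8*s) = (-28 + 8*s)*(163 + s))
U*W(9, 10) - t(34) = 3*10 - (-4564 + 8*34² + 1276*34) = 30 - (-4564 + 8*1156 + 43384) = 30 - (-4564 + 9248 + 43384) = 30 - 1*48068 = 30 - 48068 = -48038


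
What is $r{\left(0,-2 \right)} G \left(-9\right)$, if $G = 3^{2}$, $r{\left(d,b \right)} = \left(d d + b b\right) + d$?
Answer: $-324$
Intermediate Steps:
$r{\left(d,b \right)} = d + b^{2} + d^{2}$ ($r{\left(d,b \right)} = \left(d^{2} + b^{2}\right) + d = \left(b^{2} + d^{2}\right) + d = d + b^{2} + d^{2}$)
$G = 9$
$r{\left(0,-2 \right)} G \left(-9\right) = \left(0 + \left(-2\right)^{2} + 0^{2}\right) 9 \left(-9\right) = \left(0 + 4 + 0\right) 9 \left(-9\right) = 4 \cdot 9 \left(-9\right) = 36 \left(-9\right) = -324$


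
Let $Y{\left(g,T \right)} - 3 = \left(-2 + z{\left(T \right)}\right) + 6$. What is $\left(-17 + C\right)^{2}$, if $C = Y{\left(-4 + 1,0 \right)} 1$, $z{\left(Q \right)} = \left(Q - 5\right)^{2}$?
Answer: $225$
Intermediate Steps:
$z{\left(Q \right)} = \left(-5 + Q\right)^{2}$
$Y{\left(g,T \right)} = 7 + \left(-5 + T\right)^{2}$ ($Y{\left(g,T \right)} = 3 + \left(\left(-2 + \left(-5 + T\right)^{2}\right) + 6\right) = 3 + \left(4 + \left(-5 + T\right)^{2}\right) = 7 + \left(-5 + T\right)^{2}$)
$C = 32$ ($C = \left(7 + \left(-5 + 0\right)^{2}\right) 1 = \left(7 + \left(-5\right)^{2}\right) 1 = \left(7 + 25\right) 1 = 32 \cdot 1 = 32$)
$\left(-17 + C\right)^{2} = \left(-17 + 32\right)^{2} = 15^{2} = 225$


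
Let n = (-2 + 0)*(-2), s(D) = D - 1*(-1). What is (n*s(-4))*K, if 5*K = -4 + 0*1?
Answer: 48/5 ≈ 9.6000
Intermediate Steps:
s(D) = 1 + D (s(D) = D + 1 = 1 + D)
n = 4 (n = -2*(-2) = 4)
K = -⅘ (K = (-4 + 0*1)/5 = (-4 + 0)/5 = (⅕)*(-4) = -⅘ ≈ -0.80000)
(n*s(-4))*K = (4*(1 - 4))*(-⅘) = (4*(-3))*(-⅘) = -12*(-⅘) = 48/5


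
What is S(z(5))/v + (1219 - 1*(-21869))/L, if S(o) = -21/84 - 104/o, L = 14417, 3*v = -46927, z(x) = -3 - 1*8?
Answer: 3665716053/2289849892 ≈ 1.6009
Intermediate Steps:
z(x) = -11 (z(x) = -3 - 8 = -11)
v = -46927/3 (v = (⅓)*(-46927) = -46927/3 ≈ -15642.)
S(o) = -¼ - 104/o (S(o) = -21*1/84 - 104/o = -¼ - 104/o)
S(z(5))/v + (1219 - 1*(-21869))/L = ((¼)*(-416 - 1*(-11))/(-11))/(-46927/3) + (1219 - 1*(-21869))/14417 = ((¼)*(-1/11)*(-416 + 11))*(-3/46927) + (1219 + 21869)*(1/14417) = ((¼)*(-1/11)*(-405))*(-3/46927) + 23088*(1/14417) = (405/44)*(-3/46927) + 1776/1109 = -1215/2064788 + 1776/1109 = 3665716053/2289849892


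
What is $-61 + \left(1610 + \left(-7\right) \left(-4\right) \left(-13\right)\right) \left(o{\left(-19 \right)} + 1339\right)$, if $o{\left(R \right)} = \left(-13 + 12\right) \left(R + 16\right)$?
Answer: $1672071$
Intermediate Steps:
$o{\left(R \right)} = -16 - R$ ($o{\left(R \right)} = - (16 + R) = -16 - R$)
$-61 + \left(1610 + \left(-7\right) \left(-4\right) \left(-13\right)\right) \left(o{\left(-19 \right)} + 1339\right) = -61 + \left(1610 + \left(-7\right) \left(-4\right) \left(-13\right)\right) \left(\left(-16 - -19\right) + 1339\right) = -61 + \left(1610 + 28 \left(-13\right)\right) \left(\left(-16 + 19\right) + 1339\right) = -61 + \left(1610 - 364\right) \left(3 + 1339\right) = -61 + 1246 \cdot 1342 = -61 + 1672132 = 1672071$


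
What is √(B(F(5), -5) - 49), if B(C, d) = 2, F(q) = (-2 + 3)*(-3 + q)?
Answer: I*√47 ≈ 6.8557*I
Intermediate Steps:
F(q) = -3 + q (F(q) = 1*(-3 + q) = -3 + q)
√(B(F(5), -5) - 49) = √(2 - 49) = √(-47) = I*√47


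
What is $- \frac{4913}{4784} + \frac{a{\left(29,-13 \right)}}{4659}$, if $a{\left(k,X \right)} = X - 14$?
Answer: $- \frac{7672945}{7429552} \approx -1.0328$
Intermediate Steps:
$a{\left(k,X \right)} = -14 + X$
$- \frac{4913}{4784} + \frac{a{\left(29,-13 \right)}}{4659} = - \frac{4913}{4784} + \frac{-14 - 13}{4659} = \left(-4913\right) \frac{1}{4784} - \frac{9}{1553} = - \frac{4913}{4784} - \frac{9}{1553} = - \frac{7672945}{7429552}$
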